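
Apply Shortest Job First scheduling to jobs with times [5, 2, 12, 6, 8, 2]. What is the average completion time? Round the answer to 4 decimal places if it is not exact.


SJF order (ascending): [2, 2, 5, 6, 8, 12]
Completion times:
  Job 1: burst=2, C=2
  Job 2: burst=2, C=4
  Job 3: burst=5, C=9
  Job 4: burst=6, C=15
  Job 5: burst=8, C=23
  Job 6: burst=12, C=35
Average completion = 88/6 = 14.6667

14.6667


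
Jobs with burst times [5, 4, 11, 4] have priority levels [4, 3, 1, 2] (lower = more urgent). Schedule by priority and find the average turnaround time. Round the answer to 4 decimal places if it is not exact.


Sort by priority (ascending = highest first):
Order: [(1, 11), (2, 4), (3, 4), (4, 5)]
Completion times:
  Priority 1, burst=11, C=11
  Priority 2, burst=4, C=15
  Priority 3, burst=4, C=19
  Priority 4, burst=5, C=24
Average turnaround = 69/4 = 17.25

17.25


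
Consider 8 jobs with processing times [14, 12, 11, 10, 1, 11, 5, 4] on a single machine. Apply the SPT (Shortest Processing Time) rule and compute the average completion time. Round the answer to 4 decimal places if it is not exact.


Sort jobs by processing time (SPT order): [1, 4, 5, 10, 11, 11, 12, 14]
Compute completion times sequentially:
  Job 1: processing = 1, completes at 1
  Job 2: processing = 4, completes at 5
  Job 3: processing = 5, completes at 10
  Job 4: processing = 10, completes at 20
  Job 5: processing = 11, completes at 31
  Job 6: processing = 11, completes at 42
  Job 7: processing = 12, completes at 54
  Job 8: processing = 14, completes at 68
Sum of completion times = 231
Average completion time = 231/8 = 28.875

28.875


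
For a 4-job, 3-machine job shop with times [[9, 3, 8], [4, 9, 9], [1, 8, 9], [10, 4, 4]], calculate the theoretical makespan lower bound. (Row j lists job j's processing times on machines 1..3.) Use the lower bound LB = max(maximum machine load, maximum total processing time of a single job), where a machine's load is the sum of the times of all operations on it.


Machine loads:
  Machine 1: 9 + 4 + 1 + 10 = 24
  Machine 2: 3 + 9 + 8 + 4 = 24
  Machine 3: 8 + 9 + 9 + 4 = 30
Max machine load = 30
Job totals:
  Job 1: 20
  Job 2: 22
  Job 3: 18
  Job 4: 18
Max job total = 22
Lower bound = max(30, 22) = 30

30


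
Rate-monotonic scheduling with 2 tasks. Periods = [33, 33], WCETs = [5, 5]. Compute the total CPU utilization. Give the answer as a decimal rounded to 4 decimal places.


Compute individual utilizations (exact fractions):
  Task 1: C/T = 5/33 (approx. 0.1515)
  Task 2: C/T = 5/33 (approx. 0.1515)
Total utilization U = 5/33 + 5/33 = 10/33
Rounded to 4 decimal places: U = 0.3030
RM (Liu & Layland) bound for 2 tasks = 0.828427; compare with U = 10/33 (approx. 0.303030)
U <= bound, so schedulable by RM sufficient condition.

0.3030


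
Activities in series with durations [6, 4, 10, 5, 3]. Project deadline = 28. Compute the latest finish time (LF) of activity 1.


LF(activity 1) = deadline - sum of successor durations
Successors: activities 2 through 5 with durations [4, 10, 5, 3]
Sum of successor durations = 22
LF = 28 - 22 = 6

6


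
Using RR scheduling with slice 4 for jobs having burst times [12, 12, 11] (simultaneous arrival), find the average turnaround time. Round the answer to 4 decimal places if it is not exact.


Time quantum = 4
Execution trace:
  J1 runs 4 units, time = 4
  J2 runs 4 units, time = 8
  J3 runs 4 units, time = 12
  J1 runs 4 units, time = 16
  J2 runs 4 units, time = 20
  J3 runs 4 units, time = 24
  J1 runs 4 units, time = 28
  J2 runs 4 units, time = 32
  J3 runs 3 units, time = 35
Finish times: [28, 32, 35]
Average turnaround = 95/3 = 31.6667

31.6667


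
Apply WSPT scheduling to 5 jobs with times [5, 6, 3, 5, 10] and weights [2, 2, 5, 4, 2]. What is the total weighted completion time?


Compute p/w ratios and sort ascending (WSPT): [(3, 5), (5, 4), (5, 2), (6, 2), (10, 2)]
Compute weighted completion times:
  Job (p=3,w=5): C=3, w*C=5*3=15
  Job (p=5,w=4): C=8, w*C=4*8=32
  Job (p=5,w=2): C=13, w*C=2*13=26
  Job (p=6,w=2): C=19, w*C=2*19=38
  Job (p=10,w=2): C=29, w*C=2*29=58
Total weighted completion time = 169

169


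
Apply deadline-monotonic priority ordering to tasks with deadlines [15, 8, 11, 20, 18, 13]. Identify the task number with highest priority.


Sort tasks by relative deadline (ascending):
  Task 2: deadline = 8
  Task 3: deadline = 11
  Task 6: deadline = 13
  Task 1: deadline = 15
  Task 5: deadline = 18
  Task 4: deadline = 20
Priority order (highest first): [2, 3, 6, 1, 5, 4]
Highest priority task = 2

2


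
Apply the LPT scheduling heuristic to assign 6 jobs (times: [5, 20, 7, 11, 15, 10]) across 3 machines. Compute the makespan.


Sort jobs in decreasing order (LPT): [20, 15, 11, 10, 7, 5]
Assign each job to the least loaded machine:
  Machine 1: jobs [20, 5], load = 25
  Machine 2: jobs [15, 7], load = 22
  Machine 3: jobs [11, 10], load = 21
Makespan = max load = 25

25


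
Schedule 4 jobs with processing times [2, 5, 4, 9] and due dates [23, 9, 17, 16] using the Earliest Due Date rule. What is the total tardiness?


Sort by due date (EDD order): [(5, 9), (9, 16), (4, 17), (2, 23)]
Compute completion times and tardiness:
  Job 1: p=5, d=9, C=5, tardiness=max(0,5-9)=0
  Job 2: p=9, d=16, C=14, tardiness=max(0,14-16)=0
  Job 3: p=4, d=17, C=18, tardiness=max(0,18-17)=1
  Job 4: p=2, d=23, C=20, tardiness=max(0,20-23)=0
Total tardiness = 1

1


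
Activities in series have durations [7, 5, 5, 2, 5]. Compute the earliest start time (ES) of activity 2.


Activity 2 starts after activities 1 through 1 complete.
Predecessor durations: [7]
ES = 7 = 7

7


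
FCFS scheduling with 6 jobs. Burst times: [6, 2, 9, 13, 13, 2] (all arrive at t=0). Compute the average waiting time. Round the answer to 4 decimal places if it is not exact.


FCFS order (as given): [6, 2, 9, 13, 13, 2]
Waiting times:
  Job 1: wait = 0
  Job 2: wait = 6
  Job 3: wait = 8
  Job 4: wait = 17
  Job 5: wait = 30
  Job 6: wait = 43
Sum of waiting times = 104
Average waiting time = 104/6 = 17.3333

17.3333


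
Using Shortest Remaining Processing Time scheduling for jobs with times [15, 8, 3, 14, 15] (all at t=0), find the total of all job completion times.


Since all jobs arrive at t=0, SRPT equals SPT ordering.
SPT order: [3, 8, 14, 15, 15]
Completion times:
  Job 1: p=3, C=3
  Job 2: p=8, C=11
  Job 3: p=14, C=25
  Job 4: p=15, C=40
  Job 5: p=15, C=55
Total completion time = 3 + 11 + 25 + 40 + 55 = 134

134


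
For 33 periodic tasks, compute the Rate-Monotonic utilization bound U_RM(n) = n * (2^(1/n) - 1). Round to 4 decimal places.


Compute 2^(1/33) = 1.0212266063
Subtract 1: 1.0212266063 - 1 = 0.0212266063
Multiply by n: 33 * 0.0212266063 = 0.7004780079
Round to 4 dp: 0.7005

0.7005


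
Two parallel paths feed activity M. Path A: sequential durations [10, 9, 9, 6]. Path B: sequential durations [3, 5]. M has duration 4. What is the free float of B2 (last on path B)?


ES(B2) = sum of predecessors on chain B = 3
EF(B2) = ES + duration = 3 + 5 = 8
Successor of B2 is M. ES(M) = max(sum(A), sum(B)) = max(34, 8) = 34
Free float = ES(successor) - EF(current) = 34 - 8 = 26

26


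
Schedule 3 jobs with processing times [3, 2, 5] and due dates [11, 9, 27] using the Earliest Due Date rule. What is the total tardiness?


Sort by due date (EDD order): [(2, 9), (3, 11), (5, 27)]
Compute completion times and tardiness:
  Job 1: p=2, d=9, C=2, tardiness=max(0,2-9)=0
  Job 2: p=3, d=11, C=5, tardiness=max(0,5-11)=0
  Job 3: p=5, d=27, C=10, tardiness=max(0,10-27)=0
Total tardiness = 0

0


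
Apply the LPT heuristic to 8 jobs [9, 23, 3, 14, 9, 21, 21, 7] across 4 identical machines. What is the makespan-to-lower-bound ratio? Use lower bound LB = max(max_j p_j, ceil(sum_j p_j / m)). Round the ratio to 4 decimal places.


LPT order: [23, 21, 21, 14, 9, 9, 7, 3]
Machine loads after assignment: [26, 30, 28, 23]
LPT makespan = 30
Lower bound = max(max_job, ceil(total/4)) = max(23, 27) = 27
Ratio = 30 / 27 = 1.1111

1.1111


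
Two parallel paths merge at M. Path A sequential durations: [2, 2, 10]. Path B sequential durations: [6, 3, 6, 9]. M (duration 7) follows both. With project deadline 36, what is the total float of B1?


Forward pass: ES(B1) = sum of predecessors on chain B = 0
EF = ES + duration = 0 + 6 = 6
Backward pass: LF(M) = deadline = 36; LS(M) = 36 - 7 = 29
LF(B1) = LS(M) - sum(successors on chain B) = 29 - 18 = 11
LS = LF - duration = 11 - 6 = 5
Total float = LS - ES = 5 - 0 = 5

5


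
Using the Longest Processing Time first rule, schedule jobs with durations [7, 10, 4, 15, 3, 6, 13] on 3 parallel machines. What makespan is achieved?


Sort jobs in decreasing order (LPT): [15, 13, 10, 7, 6, 4, 3]
Assign each job to the least loaded machine:
  Machine 1: jobs [15, 4], load = 19
  Machine 2: jobs [13, 6], load = 19
  Machine 3: jobs [10, 7, 3], load = 20
Makespan = max load = 20

20


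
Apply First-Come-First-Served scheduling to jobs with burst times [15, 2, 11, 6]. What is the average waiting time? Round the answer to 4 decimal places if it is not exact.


FCFS order (as given): [15, 2, 11, 6]
Waiting times:
  Job 1: wait = 0
  Job 2: wait = 15
  Job 3: wait = 17
  Job 4: wait = 28
Sum of waiting times = 60
Average waiting time = 60/4 = 15.0

15.0


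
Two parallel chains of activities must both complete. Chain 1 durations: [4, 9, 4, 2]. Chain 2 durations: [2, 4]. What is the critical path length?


Path A total = 4 + 9 + 4 + 2 = 19
Path B total = 2 + 4 = 6
Critical path = longest path = max(19, 6) = 19

19


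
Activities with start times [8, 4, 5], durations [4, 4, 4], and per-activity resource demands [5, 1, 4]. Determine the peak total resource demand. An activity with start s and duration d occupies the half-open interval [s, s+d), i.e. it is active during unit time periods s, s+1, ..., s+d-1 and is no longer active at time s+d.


Each activity i is active on [start_i, start_i + duration_i).
Compute total resource usage per time slot:
  t=0: active resources = [], total = 0
  t=1: active resources = [], total = 0
  t=2: active resources = [], total = 0
  t=3: active resources = [], total = 0
  t=4: active resources = [1], total = 1
  t=5: active resources = [1, 4], total = 5
  t=6: active resources = [1, 4], total = 5
  t=7: active resources = [1, 4], total = 5
  t=8: active resources = [5, 4], total = 9
  t=9: active resources = [5], total = 5
  t=10: active resources = [5], total = 5
  t=11: active resources = [5], total = 5
Peak resource demand = 9

9


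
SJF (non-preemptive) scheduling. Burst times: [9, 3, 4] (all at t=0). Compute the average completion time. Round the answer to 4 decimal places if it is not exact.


SJF order (ascending): [3, 4, 9]
Completion times:
  Job 1: burst=3, C=3
  Job 2: burst=4, C=7
  Job 3: burst=9, C=16
Average completion = 26/3 = 8.6667

8.6667


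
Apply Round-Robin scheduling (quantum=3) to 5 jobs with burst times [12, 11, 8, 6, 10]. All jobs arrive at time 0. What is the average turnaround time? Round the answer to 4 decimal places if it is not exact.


Time quantum = 3
Execution trace:
  J1 runs 3 units, time = 3
  J2 runs 3 units, time = 6
  J3 runs 3 units, time = 9
  J4 runs 3 units, time = 12
  J5 runs 3 units, time = 15
  J1 runs 3 units, time = 18
  J2 runs 3 units, time = 21
  J3 runs 3 units, time = 24
  J4 runs 3 units, time = 27
  J5 runs 3 units, time = 30
  J1 runs 3 units, time = 33
  J2 runs 3 units, time = 36
  J3 runs 2 units, time = 38
  J5 runs 3 units, time = 41
  J1 runs 3 units, time = 44
  J2 runs 2 units, time = 46
  J5 runs 1 units, time = 47
Finish times: [44, 46, 38, 27, 47]
Average turnaround = 202/5 = 40.4

40.4


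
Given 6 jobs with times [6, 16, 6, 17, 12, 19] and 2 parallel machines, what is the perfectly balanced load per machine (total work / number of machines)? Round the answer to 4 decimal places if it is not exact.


Total processing time = 6 + 16 + 6 + 17 + 12 + 19 = 76
Number of machines = 2
Ideal balanced load = 76 / 2 = 38.0

38.0


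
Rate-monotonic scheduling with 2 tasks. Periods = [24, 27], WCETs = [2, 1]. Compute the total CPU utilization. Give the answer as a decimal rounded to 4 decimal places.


Compute individual utilizations (exact fractions):
  Task 1: C/T = 2/24 = 1/12 (approx. 0.0833)
  Task 2: C/T = 1/27 (approx. 0.037)
Total utilization U = 1/12 + 1/27 = 13/108
Rounded to 4 decimal places: U = 0.1204
RM (Liu & Layland) bound for 2 tasks = 0.828427; compare with U = 13/108 (approx. 0.120370)
U <= bound, so schedulable by RM sufficient condition.

0.1204


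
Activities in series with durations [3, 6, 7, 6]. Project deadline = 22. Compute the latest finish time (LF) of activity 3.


LF(activity 3) = deadline - sum of successor durations
Successors: activities 4 through 4 with durations [6]
Sum of successor durations = 6
LF = 22 - 6 = 16

16


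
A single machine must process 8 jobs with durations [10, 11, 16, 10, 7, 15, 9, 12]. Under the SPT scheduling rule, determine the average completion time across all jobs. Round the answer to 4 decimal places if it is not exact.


Sort jobs by processing time (SPT order): [7, 9, 10, 10, 11, 12, 15, 16]
Compute completion times sequentially:
  Job 1: processing = 7, completes at 7
  Job 2: processing = 9, completes at 16
  Job 3: processing = 10, completes at 26
  Job 4: processing = 10, completes at 36
  Job 5: processing = 11, completes at 47
  Job 6: processing = 12, completes at 59
  Job 7: processing = 15, completes at 74
  Job 8: processing = 16, completes at 90
Sum of completion times = 355
Average completion time = 355/8 = 44.375

44.375


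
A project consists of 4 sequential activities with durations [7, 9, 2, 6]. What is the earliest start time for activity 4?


Activity 4 starts after activities 1 through 3 complete.
Predecessor durations: [7, 9, 2]
ES = 7 + 9 + 2 = 18

18


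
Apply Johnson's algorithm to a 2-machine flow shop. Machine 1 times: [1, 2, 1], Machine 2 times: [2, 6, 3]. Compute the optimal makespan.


Apply Johnson's rule:
  Group 1 (a <= b): [(1, 1, 2), (3, 1, 3), (2, 2, 6)]
  Group 2 (a > b): []
Optimal job order: [1, 3, 2]
Schedule:
  Job 1: M1 done at 1, M2 done at 3
  Job 3: M1 done at 2, M2 done at 6
  Job 2: M1 done at 4, M2 done at 12
Makespan = 12

12


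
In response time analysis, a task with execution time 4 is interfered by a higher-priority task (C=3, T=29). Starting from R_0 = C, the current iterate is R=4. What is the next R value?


R_next = C + ceil(R_prev / T_hp) * C_hp
ceil(4 / 29) = ceil(0.1379) = 1
Interference = 1 * 3 = 3
R_next = 4 + 3 = 7

7


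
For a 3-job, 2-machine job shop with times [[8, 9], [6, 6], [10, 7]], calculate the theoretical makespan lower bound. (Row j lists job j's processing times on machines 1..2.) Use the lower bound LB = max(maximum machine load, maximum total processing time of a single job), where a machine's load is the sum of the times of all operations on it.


Machine loads:
  Machine 1: 8 + 6 + 10 = 24
  Machine 2: 9 + 6 + 7 = 22
Max machine load = 24
Job totals:
  Job 1: 17
  Job 2: 12
  Job 3: 17
Max job total = 17
Lower bound = max(24, 17) = 24

24


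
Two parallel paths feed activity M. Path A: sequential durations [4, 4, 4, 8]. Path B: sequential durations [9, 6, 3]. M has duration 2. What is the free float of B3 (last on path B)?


ES(B3) = sum of predecessors on chain B = 15
EF(B3) = ES + duration = 15 + 3 = 18
Successor of B3 is M. ES(M) = max(sum(A), sum(B)) = max(20, 18) = 20
Free float = ES(successor) - EF(current) = 20 - 18 = 2

2


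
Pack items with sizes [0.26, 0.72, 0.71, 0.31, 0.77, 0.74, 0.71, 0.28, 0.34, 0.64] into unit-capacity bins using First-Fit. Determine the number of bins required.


Place items sequentially using First-Fit:
  Item 0.26 -> new Bin 1
  Item 0.72 -> Bin 1 (now 0.98)
  Item 0.71 -> new Bin 2
  Item 0.31 -> new Bin 3
  Item 0.77 -> new Bin 4
  Item 0.74 -> new Bin 5
  Item 0.71 -> new Bin 6
  Item 0.28 -> Bin 2 (now 0.99)
  Item 0.34 -> Bin 3 (now 0.65)
  Item 0.64 -> new Bin 7
Total bins used = 7

7


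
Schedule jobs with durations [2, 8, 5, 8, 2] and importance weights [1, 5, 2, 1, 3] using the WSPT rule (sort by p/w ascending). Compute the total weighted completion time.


Compute p/w ratios and sort ascending (WSPT): [(2, 3), (8, 5), (2, 1), (5, 2), (8, 1)]
Compute weighted completion times:
  Job (p=2,w=3): C=2, w*C=3*2=6
  Job (p=8,w=5): C=10, w*C=5*10=50
  Job (p=2,w=1): C=12, w*C=1*12=12
  Job (p=5,w=2): C=17, w*C=2*17=34
  Job (p=8,w=1): C=25, w*C=1*25=25
Total weighted completion time = 127

127


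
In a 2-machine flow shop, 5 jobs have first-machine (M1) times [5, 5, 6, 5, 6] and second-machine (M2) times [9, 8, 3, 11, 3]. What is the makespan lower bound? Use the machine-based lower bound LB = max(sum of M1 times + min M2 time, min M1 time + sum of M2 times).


LB1 = sum(M1 times) + min(M2 times) = 27 + 3 = 30
LB2 = min(M1 times) + sum(M2 times) = 5 + 34 = 39
Lower bound = max(LB1, LB2) = max(30, 39) = 39

39


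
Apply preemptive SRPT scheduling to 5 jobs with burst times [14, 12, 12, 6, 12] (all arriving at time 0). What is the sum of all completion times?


Since all jobs arrive at t=0, SRPT equals SPT ordering.
SPT order: [6, 12, 12, 12, 14]
Completion times:
  Job 1: p=6, C=6
  Job 2: p=12, C=18
  Job 3: p=12, C=30
  Job 4: p=12, C=42
  Job 5: p=14, C=56
Total completion time = 6 + 18 + 30 + 42 + 56 = 152

152


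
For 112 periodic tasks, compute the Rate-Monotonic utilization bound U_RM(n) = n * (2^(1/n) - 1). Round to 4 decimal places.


Compute 2^(1/112) = 1.0062080044
Subtract 1: 1.0062080044 - 1 = 0.0062080044
Multiply by n: 112 * 0.0062080044 = 0.6952964928
Round to 4 dp: 0.6953

0.6953


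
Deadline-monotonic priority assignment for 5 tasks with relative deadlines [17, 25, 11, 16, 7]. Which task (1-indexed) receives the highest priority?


Sort tasks by relative deadline (ascending):
  Task 5: deadline = 7
  Task 3: deadline = 11
  Task 4: deadline = 16
  Task 1: deadline = 17
  Task 2: deadline = 25
Priority order (highest first): [5, 3, 4, 1, 2]
Highest priority task = 5

5


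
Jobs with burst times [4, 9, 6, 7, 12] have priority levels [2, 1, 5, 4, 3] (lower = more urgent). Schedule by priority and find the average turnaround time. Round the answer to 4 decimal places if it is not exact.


Sort by priority (ascending = highest first):
Order: [(1, 9), (2, 4), (3, 12), (4, 7), (5, 6)]
Completion times:
  Priority 1, burst=9, C=9
  Priority 2, burst=4, C=13
  Priority 3, burst=12, C=25
  Priority 4, burst=7, C=32
  Priority 5, burst=6, C=38
Average turnaround = 117/5 = 23.4

23.4


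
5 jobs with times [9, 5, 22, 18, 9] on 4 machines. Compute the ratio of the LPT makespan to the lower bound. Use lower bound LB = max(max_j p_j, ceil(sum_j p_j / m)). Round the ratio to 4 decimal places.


LPT order: [22, 18, 9, 9, 5]
Machine loads after assignment: [22, 18, 14, 9]
LPT makespan = 22
Lower bound = max(max_job, ceil(total/4)) = max(22, 16) = 22
Ratio = 22 / 22 = 1.0

1.0


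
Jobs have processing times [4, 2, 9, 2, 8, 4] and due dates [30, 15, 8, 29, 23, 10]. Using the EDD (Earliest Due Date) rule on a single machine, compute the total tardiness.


Sort by due date (EDD order): [(9, 8), (4, 10), (2, 15), (8, 23), (2, 29), (4, 30)]
Compute completion times and tardiness:
  Job 1: p=9, d=8, C=9, tardiness=max(0,9-8)=1
  Job 2: p=4, d=10, C=13, tardiness=max(0,13-10)=3
  Job 3: p=2, d=15, C=15, tardiness=max(0,15-15)=0
  Job 4: p=8, d=23, C=23, tardiness=max(0,23-23)=0
  Job 5: p=2, d=29, C=25, tardiness=max(0,25-29)=0
  Job 6: p=4, d=30, C=29, tardiness=max(0,29-30)=0
Total tardiness = 4

4


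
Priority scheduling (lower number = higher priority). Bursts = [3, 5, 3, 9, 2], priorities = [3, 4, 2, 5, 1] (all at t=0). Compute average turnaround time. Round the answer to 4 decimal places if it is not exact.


Sort by priority (ascending = highest first):
Order: [(1, 2), (2, 3), (3, 3), (4, 5), (5, 9)]
Completion times:
  Priority 1, burst=2, C=2
  Priority 2, burst=3, C=5
  Priority 3, burst=3, C=8
  Priority 4, burst=5, C=13
  Priority 5, burst=9, C=22
Average turnaround = 50/5 = 10.0

10.0


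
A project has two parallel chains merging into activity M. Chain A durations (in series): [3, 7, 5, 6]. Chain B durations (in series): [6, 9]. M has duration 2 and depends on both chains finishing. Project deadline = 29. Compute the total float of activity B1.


Forward pass: ES(B1) = sum of predecessors on chain B = 0
EF = ES + duration = 0 + 6 = 6
Backward pass: LF(M) = deadline = 29; LS(M) = 29 - 2 = 27
LF(B1) = LS(M) - sum(successors on chain B) = 27 - 9 = 18
LS = LF - duration = 18 - 6 = 12
Total float = LS - ES = 12 - 0 = 12

12


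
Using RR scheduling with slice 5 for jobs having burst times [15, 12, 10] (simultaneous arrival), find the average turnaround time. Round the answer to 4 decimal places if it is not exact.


Time quantum = 5
Execution trace:
  J1 runs 5 units, time = 5
  J2 runs 5 units, time = 10
  J3 runs 5 units, time = 15
  J1 runs 5 units, time = 20
  J2 runs 5 units, time = 25
  J3 runs 5 units, time = 30
  J1 runs 5 units, time = 35
  J2 runs 2 units, time = 37
Finish times: [35, 37, 30]
Average turnaround = 102/3 = 34.0

34.0


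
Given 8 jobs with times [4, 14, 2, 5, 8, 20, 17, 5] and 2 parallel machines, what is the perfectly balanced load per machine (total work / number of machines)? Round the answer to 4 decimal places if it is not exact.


Total processing time = 4 + 14 + 2 + 5 + 8 + 20 + 17 + 5 = 75
Number of machines = 2
Ideal balanced load = 75 / 2 = 37.5

37.5


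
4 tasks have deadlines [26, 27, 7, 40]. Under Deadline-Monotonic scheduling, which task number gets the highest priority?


Sort tasks by relative deadline (ascending):
  Task 3: deadline = 7
  Task 1: deadline = 26
  Task 2: deadline = 27
  Task 4: deadline = 40
Priority order (highest first): [3, 1, 2, 4]
Highest priority task = 3

3


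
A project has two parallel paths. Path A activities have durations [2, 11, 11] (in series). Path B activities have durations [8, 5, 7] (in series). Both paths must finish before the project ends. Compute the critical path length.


Path A total = 2 + 11 + 11 = 24
Path B total = 8 + 5 + 7 = 20
Critical path = longest path = max(24, 20) = 24

24


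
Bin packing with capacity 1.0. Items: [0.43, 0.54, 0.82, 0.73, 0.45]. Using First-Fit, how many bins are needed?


Place items sequentially using First-Fit:
  Item 0.43 -> new Bin 1
  Item 0.54 -> Bin 1 (now 0.97)
  Item 0.82 -> new Bin 2
  Item 0.73 -> new Bin 3
  Item 0.45 -> new Bin 4
Total bins used = 4

4


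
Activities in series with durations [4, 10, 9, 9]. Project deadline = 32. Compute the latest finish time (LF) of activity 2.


LF(activity 2) = deadline - sum of successor durations
Successors: activities 3 through 4 with durations [9, 9]
Sum of successor durations = 18
LF = 32 - 18 = 14

14


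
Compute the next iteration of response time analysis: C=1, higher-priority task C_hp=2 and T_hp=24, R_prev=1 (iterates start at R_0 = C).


R_next = C + ceil(R_prev / T_hp) * C_hp
ceil(1 / 24) = ceil(0.0417) = 1
Interference = 1 * 2 = 2
R_next = 1 + 2 = 3

3


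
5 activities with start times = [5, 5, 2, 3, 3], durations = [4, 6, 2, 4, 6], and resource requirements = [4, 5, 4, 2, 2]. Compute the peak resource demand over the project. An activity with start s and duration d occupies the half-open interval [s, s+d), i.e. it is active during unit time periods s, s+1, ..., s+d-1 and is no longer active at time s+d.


Each activity i is active on [start_i, start_i + duration_i).
Compute total resource usage per time slot:
  t=0: active resources = [], total = 0
  t=1: active resources = [], total = 0
  t=2: active resources = [4], total = 4
  t=3: active resources = [4, 2, 2], total = 8
  t=4: active resources = [2, 2], total = 4
  t=5: active resources = [4, 5, 2, 2], total = 13
  t=6: active resources = [4, 5, 2, 2], total = 13
  t=7: active resources = [4, 5, 2], total = 11
  t=8: active resources = [4, 5, 2], total = 11
  t=9: active resources = [5], total = 5
  t=10: active resources = [5], total = 5
Peak resource demand = 13

13


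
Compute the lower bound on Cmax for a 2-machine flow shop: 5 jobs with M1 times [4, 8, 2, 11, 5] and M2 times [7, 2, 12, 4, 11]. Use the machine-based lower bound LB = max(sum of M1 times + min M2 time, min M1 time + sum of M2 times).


LB1 = sum(M1 times) + min(M2 times) = 30 + 2 = 32
LB2 = min(M1 times) + sum(M2 times) = 2 + 36 = 38
Lower bound = max(LB1, LB2) = max(32, 38) = 38

38


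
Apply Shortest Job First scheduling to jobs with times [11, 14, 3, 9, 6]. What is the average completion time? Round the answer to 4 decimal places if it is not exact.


SJF order (ascending): [3, 6, 9, 11, 14]
Completion times:
  Job 1: burst=3, C=3
  Job 2: burst=6, C=9
  Job 3: burst=9, C=18
  Job 4: burst=11, C=29
  Job 5: burst=14, C=43
Average completion = 102/5 = 20.4

20.4


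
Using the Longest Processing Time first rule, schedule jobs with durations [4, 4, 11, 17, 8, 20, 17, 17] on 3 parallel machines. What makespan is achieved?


Sort jobs in decreasing order (LPT): [20, 17, 17, 17, 11, 8, 4, 4]
Assign each job to the least loaded machine:
  Machine 1: jobs [20, 8, 4], load = 32
  Machine 2: jobs [17, 17], load = 34
  Machine 3: jobs [17, 11, 4], load = 32
Makespan = max load = 34

34


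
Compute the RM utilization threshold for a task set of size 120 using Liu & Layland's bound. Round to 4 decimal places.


Compute 2^(1/120) = 1.0057929411
Subtract 1: 1.0057929411 - 1 = 0.0057929411
Multiply by n: 120 * 0.0057929411 = 0.6951529320
Round to 4 dp: 0.6952

0.6952


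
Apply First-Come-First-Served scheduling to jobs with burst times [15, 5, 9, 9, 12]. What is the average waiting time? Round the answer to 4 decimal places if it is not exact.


FCFS order (as given): [15, 5, 9, 9, 12]
Waiting times:
  Job 1: wait = 0
  Job 2: wait = 15
  Job 3: wait = 20
  Job 4: wait = 29
  Job 5: wait = 38
Sum of waiting times = 102
Average waiting time = 102/5 = 20.4

20.4


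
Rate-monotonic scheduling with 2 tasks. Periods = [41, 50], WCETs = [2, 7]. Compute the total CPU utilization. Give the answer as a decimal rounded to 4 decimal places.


Compute individual utilizations (exact fractions):
  Task 1: C/T = 2/41 (approx. 0.0488)
  Task 2: C/T = 7/50 (approx. 0.14)
Total utilization U = 2/41 + 7/50 = 387/2050
Rounded to 4 decimal places: U = 0.1888
RM (Liu & Layland) bound for 2 tasks = 0.828427; compare with U = 387/2050 (approx. 0.188780)
U <= bound, so schedulable by RM sufficient condition.

0.1888


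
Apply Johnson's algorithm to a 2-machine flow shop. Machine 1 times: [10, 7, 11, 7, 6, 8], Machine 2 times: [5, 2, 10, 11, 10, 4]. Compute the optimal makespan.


Apply Johnson's rule:
  Group 1 (a <= b): [(5, 6, 10), (4, 7, 11)]
  Group 2 (a > b): [(3, 11, 10), (1, 10, 5), (6, 8, 4), (2, 7, 2)]
Optimal job order: [5, 4, 3, 1, 6, 2]
Schedule:
  Job 5: M1 done at 6, M2 done at 16
  Job 4: M1 done at 13, M2 done at 27
  Job 3: M1 done at 24, M2 done at 37
  Job 1: M1 done at 34, M2 done at 42
  Job 6: M1 done at 42, M2 done at 46
  Job 2: M1 done at 49, M2 done at 51
Makespan = 51

51


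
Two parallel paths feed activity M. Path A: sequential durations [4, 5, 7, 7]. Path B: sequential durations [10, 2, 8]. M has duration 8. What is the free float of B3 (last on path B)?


ES(B3) = sum of predecessors on chain B = 12
EF(B3) = ES + duration = 12 + 8 = 20
Successor of B3 is M. ES(M) = max(sum(A), sum(B)) = max(23, 20) = 23
Free float = ES(successor) - EF(current) = 23 - 20 = 3

3


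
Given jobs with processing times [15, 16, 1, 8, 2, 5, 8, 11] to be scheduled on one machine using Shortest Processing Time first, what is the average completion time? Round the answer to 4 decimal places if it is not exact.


Sort jobs by processing time (SPT order): [1, 2, 5, 8, 8, 11, 15, 16]
Compute completion times sequentially:
  Job 1: processing = 1, completes at 1
  Job 2: processing = 2, completes at 3
  Job 3: processing = 5, completes at 8
  Job 4: processing = 8, completes at 16
  Job 5: processing = 8, completes at 24
  Job 6: processing = 11, completes at 35
  Job 7: processing = 15, completes at 50
  Job 8: processing = 16, completes at 66
Sum of completion times = 203
Average completion time = 203/8 = 25.375

25.375


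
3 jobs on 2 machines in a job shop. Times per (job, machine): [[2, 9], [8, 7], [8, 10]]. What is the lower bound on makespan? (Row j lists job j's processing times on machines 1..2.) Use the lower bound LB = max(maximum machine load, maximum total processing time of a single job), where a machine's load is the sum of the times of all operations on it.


Machine loads:
  Machine 1: 2 + 8 + 8 = 18
  Machine 2: 9 + 7 + 10 = 26
Max machine load = 26
Job totals:
  Job 1: 11
  Job 2: 15
  Job 3: 18
Max job total = 18
Lower bound = max(26, 18) = 26

26


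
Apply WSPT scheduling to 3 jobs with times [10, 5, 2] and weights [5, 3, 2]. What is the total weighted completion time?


Compute p/w ratios and sort ascending (WSPT): [(2, 2), (5, 3), (10, 5)]
Compute weighted completion times:
  Job (p=2,w=2): C=2, w*C=2*2=4
  Job (p=5,w=3): C=7, w*C=3*7=21
  Job (p=10,w=5): C=17, w*C=5*17=85
Total weighted completion time = 110

110


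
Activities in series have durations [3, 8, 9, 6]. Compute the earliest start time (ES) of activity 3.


Activity 3 starts after activities 1 through 2 complete.
Predecessor durations: [3, 8]
ES = 3 + 8 = 11

11


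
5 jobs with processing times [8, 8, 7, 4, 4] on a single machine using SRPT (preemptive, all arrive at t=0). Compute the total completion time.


Since all jobs arrive at t=0, SRPT equals SPT ordering.
SPT order: [4, 4, 7, 8, 8]
Completion times:
  Job 1: p=4, C=4
  Job 2: p=4, C=8
  Job 3: p=7, C=15
  Job 4: p=8, C=23
  Job 5: p=8, C=31
Total completion time = 4 + 8 + 15 + 23 + 31 = 81

81


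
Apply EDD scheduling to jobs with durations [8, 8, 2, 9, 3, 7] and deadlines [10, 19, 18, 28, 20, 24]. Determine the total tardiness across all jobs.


Sort by due date (EDD order): [(8, 10), (2, 18), (8, 19), (3, 20), (7, 24), (9, 28)]
Compute completion times and tardiness:
  Job 1: p=8, d=10, C=8, tardiness=max(0,8-10)=0
  Job 2: p=2, d=18, C=10, tardiness=max(0,10-18)=0
  Job 3: p=8, d=19, C=18, tardiness=max(0,18-19)=0
  Job 4: p=3, d=20, C=21, tardiness=max(0,21-20)=1
  Job 5: p=7, d=24, C=28, tardiness=max(0,28-24)=4
  Job 6: p=9, d=28, C=37, tardiness=max(0,37-28)=9
Total tardiness = 14

14


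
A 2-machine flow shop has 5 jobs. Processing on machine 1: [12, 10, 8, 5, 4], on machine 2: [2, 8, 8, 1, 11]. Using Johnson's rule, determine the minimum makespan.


Apply Johnson's rule:
  Group 1 (a <= b): [(5, 4, 11), (3, 8, 8)]
  Group 2 (a > b): [(2, 10, 8), (1, 12, 2), (4, 5, 1)]
Optimal job order: [5, 3, 2, 1, 4]
Schedule:
  Job 5: M1 done at 4, M2 done at 15
  Job 3: M1 done at 12, M2 done at 23
  Job 2: M1 done at 22, M2 done at 31
  Job 1: M1 done at 34, M2 done at 36
  Job 4: M1 done at 39, M2 done at 40
Makespan = 40

40


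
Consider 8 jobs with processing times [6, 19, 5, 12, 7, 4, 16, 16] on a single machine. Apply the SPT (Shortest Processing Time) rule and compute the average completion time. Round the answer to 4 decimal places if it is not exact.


Sort jobs by processing time (SPT order): [4, 5, 6, 7, 12, 16, 16, 19]
Compute completion times sequentially:
  Job 1: processing = 4, completes at 4
  Job 2: processing = 5, completes at 9
  Job 3: processing = 6, completes at 15
  Job 4: processing = 7, completes at 22
  Job 5: processing = 12, completes at 34
  Job 6: processing = 16, completes at 50
  Job 7: processing = 16, completes at 66
  Job 8: processing = 19, completes at 85
Sum of completion times = 285
Average completion time = 285/8 = 35.625

35.625


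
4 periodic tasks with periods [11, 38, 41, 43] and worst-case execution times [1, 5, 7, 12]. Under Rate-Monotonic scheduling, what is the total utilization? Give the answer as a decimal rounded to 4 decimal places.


Compute individual utilizations (exact fractions):
  Task 1: C/T = 1/11 (approx. 0.0909)
  Task 2: C/T = 5/38 (approx. 0.1316)
  Task 3: C/T = 7/41 (approx. 0.1707)
  Task 4: C/T = 12/43 (approx. 0.2791)
Total utilization U = 1/11 + 5/38 + 7/41 + 12/43 = 495433/736934
Rounded to 4 decimal places: U = 0.6723
RM (Liu & Layland) bound for 4 tasks = 0.756828; compare with U = 495433/736934 (approx. 0.672290)
U <= bound, so schedulable by RM sufficient condition.

0.6723


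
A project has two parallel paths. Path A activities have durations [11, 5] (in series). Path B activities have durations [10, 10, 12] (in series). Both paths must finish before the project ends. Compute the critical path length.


Path A total = 11 + 5 = 16
Path B total = 10 + 10 + 12 = 32
Critical path = longest path = max(16, 32) = 32

32


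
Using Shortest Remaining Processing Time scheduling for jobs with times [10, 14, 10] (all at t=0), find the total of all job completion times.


Since all jobs arrive at t=0, SRPT equals SPT ordering.
SPT order: [10, 10, 14]
Completion times:
  Job 1: p=10, C=10
  Job 2: p=10, C=20
  Job 3: p=14, C=34
Total completion time = 10 + 20 + 34 = 64

64


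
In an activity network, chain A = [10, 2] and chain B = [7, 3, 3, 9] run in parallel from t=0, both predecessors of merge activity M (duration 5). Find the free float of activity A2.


ES(A2) = sum of predecessors on chain A = 10
EF(A2) = ES + duration = 10 + 2 = 12
Successor of A2 is M. ES(M) = max(sum(A), sum(B)) = max(12, 22) = 22
Free float = ES(successor) - EF(current) = 22 - 12 = 10

10


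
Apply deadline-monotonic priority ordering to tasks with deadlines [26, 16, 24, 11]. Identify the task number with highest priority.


Sort tasks by relative deadline (ascending):
  Task 4: deadline = 11
  Task 2: deadline = 16
  Task 3: deadline = 24
  Task 1: deadline = 26
Priority order (highest first): [4, 2, 3, 1]
Highest priority task = 4

4


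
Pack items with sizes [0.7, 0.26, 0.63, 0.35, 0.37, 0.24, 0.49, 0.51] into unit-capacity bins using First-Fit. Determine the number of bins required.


Place items sequentially using First-Fit:
  Item 0.7 -> new Bin 1
  Item 0.26 -> Bin 1 (now 0.96)
  Item 0.63 -> new Bin 2
  Item 0.35 -> Bin 2 (now 0.98)
  Item 0.37 -> new Bin 3
  Item 0.24 -> Bin 3 (now 0.61)
  Item 0.49 -> new Bin 4
  Item 0.51 -> Bin 4 (now 1.0)
Total bins used = 4

4


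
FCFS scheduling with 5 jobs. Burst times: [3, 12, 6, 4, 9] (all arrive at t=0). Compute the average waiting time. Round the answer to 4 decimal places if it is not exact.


FCFS order (as given): [3, 12, 6, 4, 9]
Waiting times:
  Job 1: wait = 0
  Job 2: wait = 3
  Job 3: wait = 15
  Job 4: wait = 21
  Job 5: wait = 25
Sum of waiting times = 64
Average waiting time = 64/5 = 12.8

12.8


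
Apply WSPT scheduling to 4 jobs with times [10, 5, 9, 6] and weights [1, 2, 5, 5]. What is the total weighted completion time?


Compute p/w ratios and sort ascending (WSPT): [(6, 5), (9, 5), (5, 2), (10, 1)]
Compute weighted completion times:
  Job (p=6,w=5): C=6, w*C=5*6=30
  Job (p=9,w=5): C=15, w*C=5*15=75
  Job (p=5,w=2): C=20, w*C=2*20=40
  Job (p=10,w=1): C=30, w*C=1*30=30
Total weighted completion time = 175

175


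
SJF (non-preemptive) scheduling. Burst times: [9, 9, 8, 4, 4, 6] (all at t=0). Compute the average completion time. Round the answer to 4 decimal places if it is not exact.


SJF order (ascending): [4, 4, 6, 8, 9, 9]
Completion times:
  Job 1: burst=4, C=4
  Job 2: burst=4, C=8
  Job 3: burst=6, C=14
  Job 4: burst=8, C=22
  Job 5: burst=9, C=31
  Job 6: burst=9, C=40
Average completion = 119/6 = 19.8333

19.8333


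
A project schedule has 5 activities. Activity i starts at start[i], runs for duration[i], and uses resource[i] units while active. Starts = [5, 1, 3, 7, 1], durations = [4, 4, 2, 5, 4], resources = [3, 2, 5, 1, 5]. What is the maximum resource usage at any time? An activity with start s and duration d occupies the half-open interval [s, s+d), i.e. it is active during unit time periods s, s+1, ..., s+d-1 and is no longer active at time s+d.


Each activity i is active on [start_i, start_i + duration_i).
Compute total resource usage per time slot:
  t=0: active resources = [], total = 0
  t=1: active resources = [2, 5], total = 7
  t=2: active resources = [2, 5], total = 7
  t=3: active resources = [2, 5, 5], total = 12
  t=4: active resources = [2, 5, 5], total = 12
  t=5: active resources = [3], total = 3
  t=6: active resources = [3], total = 3
  t=7: active resources = [3, 1], total = 4
  t=8: active resources = [3, 1], total = 4
  t=9: active resources = [1], total = 1
  t=10: active resources = [1], total = 1
  t=11: active resources = [1], total = 1
Peak resource demand = 12

12


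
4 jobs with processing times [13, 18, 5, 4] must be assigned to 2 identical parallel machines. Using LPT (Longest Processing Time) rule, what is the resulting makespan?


Sort jobs in decreasing order (LPT): [18, 13, 5, 4]
Assign each job to the least loaded machine:
  Machine 1: jobs [18, 4], load = 22
  Machine 2: jobs [13, 5], load = 18
Makespan = max load = 22

22


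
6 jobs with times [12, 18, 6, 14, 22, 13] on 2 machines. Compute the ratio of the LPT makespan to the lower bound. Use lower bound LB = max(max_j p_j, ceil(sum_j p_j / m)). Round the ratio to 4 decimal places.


LPT order: [22, 18, 14, 13, 12, 6]
Machine loads after assignment: [41, 44]
LPT makespan = 44
Lower bound = max(max_job, ceil(total/2)) = max(22, 43) = 43
Ratio = 44 / 43 = 1.0233

1.0233


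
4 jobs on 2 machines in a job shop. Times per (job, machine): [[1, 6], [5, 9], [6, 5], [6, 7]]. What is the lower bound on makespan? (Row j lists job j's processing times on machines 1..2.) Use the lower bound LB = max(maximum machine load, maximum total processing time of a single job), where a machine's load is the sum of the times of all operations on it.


Machine loads:
  Machine 1: 1 + 5 + 6 + 6 = 18
  Machine 2: 6 + 9 + 5 + 7 = 27
Max machine load = 27
Job totals:
  Job 1: 7
  Job 2: 14
  Job 3: 11
  Job 4: 13
Max job total = 14
Lower bound = max(27, 14) = 27

27


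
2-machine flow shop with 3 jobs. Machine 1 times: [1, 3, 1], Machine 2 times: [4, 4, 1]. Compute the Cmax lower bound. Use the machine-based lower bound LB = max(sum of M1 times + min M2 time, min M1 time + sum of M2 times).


LB1 = sum(M1 times) + min(M2 times) = 5 + 1 = 6
LB2 = min(M1 times) + sum(M2 times) = 1 + 9 = 10
Lower bound = max(LB1, LB2) = max(6, 10) = 10

10


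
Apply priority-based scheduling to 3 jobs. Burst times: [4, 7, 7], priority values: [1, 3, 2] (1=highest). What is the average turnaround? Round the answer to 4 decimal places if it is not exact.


Sort by priority (ascending = highest first):
Order: [(1, 4), (2, 7), (3, 7)]
Completion times:
  Priority 1, burst=4, C=4
  Priority 2, burst=7, C=11
  Priority 3, burst=7, C=18
Average turnaround = 33/3 = 11.0

11.0


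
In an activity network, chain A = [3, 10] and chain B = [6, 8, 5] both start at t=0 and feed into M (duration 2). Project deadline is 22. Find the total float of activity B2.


Forward pass: ES(B2) = sum of predecessors on chain B = 6
EF = ES + duration = 6 + 8 = 14
Backward pass: LF(M) = deadline = 22; LS(M) = 22 - 2 = 20
LF(B2) = LS(M) - sum(successors on chain B) = 20 - 5 = 15
LS = LF - duration = 15 - 8 = 7
Total float = LS - ES = 7 - 6 = 1

1


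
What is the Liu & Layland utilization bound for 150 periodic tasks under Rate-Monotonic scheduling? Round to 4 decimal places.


Compute 2^(1/150) = 1.0046316744
Subtract 1: 1.0046316744 - 1 = 0.0046316744
Multiply by n: 150 * 0.0046316744 = 0.6947511600
Round to 4 dp: 0.6948

0.6948


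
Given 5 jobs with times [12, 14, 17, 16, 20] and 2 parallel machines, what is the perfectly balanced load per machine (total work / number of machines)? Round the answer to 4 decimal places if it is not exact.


Total processing time = 12 + 14 + 17 + 16 + 20 = 79
Number of machines = 2
Ideal balanced load = 79 / 2 = 39.5

39.5
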